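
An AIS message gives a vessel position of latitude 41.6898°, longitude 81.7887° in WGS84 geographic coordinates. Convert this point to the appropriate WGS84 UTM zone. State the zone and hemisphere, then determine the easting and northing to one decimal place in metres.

Zone 44N: E 565634.8 m, N 4615636.5 m

Longitude 81.7887° lies in the 6° band [78°, 84°), giving zone 44; latitude is north of the equator, so 44N.
Zone 44 central meridian λ₀ = 6×44 − 183 = 81°; Δλ = +0.7887°.
Transverse Mercator on WGS84 with k₀ = 0.9996 gives E = 565634.770 m, N = 4615636.472 m.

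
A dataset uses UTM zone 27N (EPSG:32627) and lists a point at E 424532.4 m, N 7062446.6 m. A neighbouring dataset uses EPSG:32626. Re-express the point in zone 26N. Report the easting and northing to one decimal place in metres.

E 721197.2 m, N 7069292.9 m

UTM 27N → geographic: φ = 63.68169983°, λ = -22.52569976°.
UTM 26N (λ₀ = -27°) forward: E = 721197.192 m, N = 7069292.913 m.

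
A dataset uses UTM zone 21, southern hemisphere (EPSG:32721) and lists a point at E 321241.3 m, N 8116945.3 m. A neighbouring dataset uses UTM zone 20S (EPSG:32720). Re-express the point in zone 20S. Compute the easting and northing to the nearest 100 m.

E 960200 m, N 8112600 m

UTM 21S → geographic: φ = -17.02470027°, λ = -58.67940008°.
UTM 20S (λ₀ = -63°) forward: E = 960202.249 m, N = 8112625.299 m.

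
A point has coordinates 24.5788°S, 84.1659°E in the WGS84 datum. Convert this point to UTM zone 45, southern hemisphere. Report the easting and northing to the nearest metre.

Zone 45 central meridian λ₀ = 6×45 − 183 = 87°; Δλ = -2.8341°.
Transverse Mercator on WGS84 with k₀ = 0.9996 gives E = 212967.468 m, N = 7278735.431 m.

E 212967 m, N 7278735 m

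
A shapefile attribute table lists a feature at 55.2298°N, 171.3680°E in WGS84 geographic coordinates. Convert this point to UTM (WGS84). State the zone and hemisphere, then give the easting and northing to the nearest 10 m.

Zone 59N: E 523410 m, N 6120430 m

Longitude 171.3680° lies in the 6° band [168°, 174°), giving zone 59; latitude is north of the equator, so 59N.
Zone 59 central meridian λ₀ = 6×59 − 183 = 171°; Δλ = +0.3680°.
Transverse Mercator on WGS84 with k₀ = 0.9996 gives E = 523405.632 m, N = 6120425.565 m.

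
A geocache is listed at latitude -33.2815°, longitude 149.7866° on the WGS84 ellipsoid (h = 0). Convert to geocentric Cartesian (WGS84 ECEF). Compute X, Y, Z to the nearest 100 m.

X -4612400 m, Y 2685900 m, Z -3480100 m

WGS84: a = 6378137 m, e² = 0.006694380; N(φ) = a/√(1−e²sin²φ) = 6384575.506 m.
X = (N+h)·cosφ·cosλ = -4612358.111 m; Y = (N+h)·cosφ·sinλ = 2685900.835 m; Z = (N(1−e²)+h)·sinφ = -3480100.321 m.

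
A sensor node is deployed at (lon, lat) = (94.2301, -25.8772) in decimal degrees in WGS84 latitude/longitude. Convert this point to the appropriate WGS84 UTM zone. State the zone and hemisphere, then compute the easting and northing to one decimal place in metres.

Longitude 94.2301° lies in the 6° band [90°, 96°), giving zone 46; latitude is south of the equator, so 46S.
Zone 46 central meridian λ₀ = 6×46 − 183 = 93°; Δλ = +1.2301°.
Transverse Mercator on WGS84 with k₀ = 0.9996 gives E = 623239.149 m, N = 7137337.927 m.

Zone 46S: E 623239.1 m, N 7137337.9 m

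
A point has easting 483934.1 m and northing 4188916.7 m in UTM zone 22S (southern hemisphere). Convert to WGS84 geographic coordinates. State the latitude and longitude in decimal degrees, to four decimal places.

lat -52.4497°, lon -51.2364°

Zone 22S: λ₀ = -51°, k₀ = 0.9996, false easting 500000 m, false northing 10000000 m.
Meridian distance M = (N − FN)/k₀ = -5813408.7 m.
Inverse transverse Mercator on WGS84 gives φ = -52.44969981°, λ = -51.23640068°.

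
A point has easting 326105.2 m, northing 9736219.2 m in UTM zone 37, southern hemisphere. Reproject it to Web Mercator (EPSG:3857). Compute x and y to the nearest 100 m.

x 4167400 m, y -265600 m

Unproject from UTM 37S (λ₀ = 39°) → φ = -2.38559990°, λ = 37.43609969°.
Web Mercator (R = 6378137 m): x = 4167367.555 m, y = -265640.529 m.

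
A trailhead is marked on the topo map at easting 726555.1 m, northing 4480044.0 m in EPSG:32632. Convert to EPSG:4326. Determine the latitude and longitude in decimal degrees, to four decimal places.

Zone 32N: λ₀ = 9°, k₀ = 0.9996, false easting 500000 m.
Meridian distance M = (N − FN)/k₀ = 4481836.7 m.
Inverse transverse Mercator on WGS84 gives φ = 40.44020038°, λ = 11.67119998°.

lat 40.4402°, lon 11.6712°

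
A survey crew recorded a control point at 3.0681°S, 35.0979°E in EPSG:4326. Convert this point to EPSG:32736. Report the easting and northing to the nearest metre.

E 733164 m, N 9660651 m

Zone 36 central meridian λ₀ = 6×36 − 183 = 33°; Δλ = +2.0979°.
Transverse Mercator on WGS84 with k₀ = 0.9996 gives E = 733163.524 m, N = 9660650.963 m.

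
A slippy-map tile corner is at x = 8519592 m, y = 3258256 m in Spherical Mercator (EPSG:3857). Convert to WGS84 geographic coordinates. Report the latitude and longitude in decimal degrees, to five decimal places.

lat 28.07360°, lon 76.53280°

R = 6378137 m. λ = x/R = 76.53279708°.
φ = 2·arctan(exp(y/R)) − 90° = 2·arctan(1.66670) − 90° = 28.07359811°.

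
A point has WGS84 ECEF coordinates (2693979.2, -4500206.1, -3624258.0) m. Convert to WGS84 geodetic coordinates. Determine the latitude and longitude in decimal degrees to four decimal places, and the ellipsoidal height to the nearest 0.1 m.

lat -34.8246°, lon -59.0938°, h 4111.2 m

λ = atan2(Y, X) = -59.09380026°; p = √(X²+Y²) = 5244938.4 m.
Bowring's method on WGS84 (a = 6378137 m, b = 6356752.314 m) gives φ = -34.82459994°, h = 4111.232 m.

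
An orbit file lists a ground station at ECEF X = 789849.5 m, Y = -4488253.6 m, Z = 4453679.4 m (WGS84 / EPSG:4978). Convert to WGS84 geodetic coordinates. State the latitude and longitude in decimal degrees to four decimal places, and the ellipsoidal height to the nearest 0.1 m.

λ = atan2(Y, X) = -80.01920009°; p = √(X²+Y²) = 4557223.1 m.
Bowring's method on WGS84 (a = 6378137 m, b = 6356752.314 m) gives φ = 44.53390027°, h = 4427.469 m.

lat 44.5339°, lon -80.0192°, h 4427.5 m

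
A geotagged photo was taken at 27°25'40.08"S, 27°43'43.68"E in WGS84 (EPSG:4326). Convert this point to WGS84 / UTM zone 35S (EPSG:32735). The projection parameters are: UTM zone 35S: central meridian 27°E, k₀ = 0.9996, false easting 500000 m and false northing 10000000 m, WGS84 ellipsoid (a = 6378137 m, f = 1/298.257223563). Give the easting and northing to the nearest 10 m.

Zone 35 central meridian λ₀ = 6×35 − 183 = 27°; Δλ = +0.7288°.
Transverse Mercator on WGS84 with k₀ = 0.9996 gives E = 572033.521 m, N = 6965969.491 m.

E 572030 m, N 6965970 m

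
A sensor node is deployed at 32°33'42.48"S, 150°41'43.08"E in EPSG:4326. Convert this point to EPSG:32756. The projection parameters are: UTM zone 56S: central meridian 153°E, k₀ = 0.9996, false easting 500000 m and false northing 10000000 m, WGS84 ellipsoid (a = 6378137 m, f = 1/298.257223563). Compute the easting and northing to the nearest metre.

E 283622 m, N 6394947 m

Zone 56 central meridian λ₀ = 6×56 − 183 = 153°; Δλ = -2.3047°.
Transverse Mercator on WGS84 with k₀ = 0.9996 gives E = 283621.846 m, N = 6394947.262 m.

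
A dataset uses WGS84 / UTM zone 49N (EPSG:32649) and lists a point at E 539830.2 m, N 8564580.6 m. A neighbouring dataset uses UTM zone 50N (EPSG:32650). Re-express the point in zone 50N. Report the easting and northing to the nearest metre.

E 391025 m, N 8568114 m

UTM 49N → geographic: φ = 77.15470030°, λ = 112.60510190°.
UTM 50N (λ₀ = 117°) forward: E = 391025.233 m, N = 8568113.695 m.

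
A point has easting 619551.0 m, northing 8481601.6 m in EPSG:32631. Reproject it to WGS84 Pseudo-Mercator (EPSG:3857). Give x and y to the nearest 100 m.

x 840500 m, y 13551700 m

Unproject from UTM 31N (λ₀ = 3°) → φ = 76.37459968°, λ = 7.55049882°.
Web Mercator (R = 6378137 m): x = 840517.684 m, y = 13551692.045 m.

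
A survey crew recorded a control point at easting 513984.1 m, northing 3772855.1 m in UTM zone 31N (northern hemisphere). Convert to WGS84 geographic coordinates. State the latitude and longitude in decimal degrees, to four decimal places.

Zone 31N: λ₀ = 3°, k₀ = 0.9996, false easting 500000 m.
Meridian distance M = (N − FN)/k₀ = 3774364.8 m.
Inverse transverse Mercator on WGS84 gives φ = 34.09640024°, λ = 3.15159997°.

lat 34.0964°, lon 3.1516°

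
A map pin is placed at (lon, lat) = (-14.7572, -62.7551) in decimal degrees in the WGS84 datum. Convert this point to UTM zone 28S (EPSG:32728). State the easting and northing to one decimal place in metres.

E 512401.3 m, N 3041673.0 m

Zone 28 central meridian λ₀ = 6×28 − 183 = -15°; Δλ = +0.2428°.
Transverse Mercator on WGS84 with k₀ = 0.9996 gives E = 512401.331 m, N = 3041672.988 m.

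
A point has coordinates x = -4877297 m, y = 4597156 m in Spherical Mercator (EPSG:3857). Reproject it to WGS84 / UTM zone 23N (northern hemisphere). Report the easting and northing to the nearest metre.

E 603995 m, N 4220394 m

Web Mercator inverse (R = 6378137 m) → φ = 38.12540138°, λ = -43.81350440°.
UTM 23N forward: E = 603995.291 m, N = 4220393.554 m.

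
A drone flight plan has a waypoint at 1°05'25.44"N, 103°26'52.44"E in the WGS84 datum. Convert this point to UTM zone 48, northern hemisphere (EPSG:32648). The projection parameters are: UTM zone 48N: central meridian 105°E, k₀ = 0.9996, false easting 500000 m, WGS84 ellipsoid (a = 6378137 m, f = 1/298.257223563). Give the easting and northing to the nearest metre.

E 327300 m, N 120567 m

Zone 48 central meridian λ₀ = 6×48 − 183 = 105°; Δλ = -1.5521°.
Transverse Mercator on WGS84 with k₀ = 0.9996 gives E = 327299.946 m, N = 120566.631 m.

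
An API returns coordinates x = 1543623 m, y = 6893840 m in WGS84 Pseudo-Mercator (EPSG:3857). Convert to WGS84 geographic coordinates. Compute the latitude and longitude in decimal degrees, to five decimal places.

lat 52.51530°, lon 13.86660°

R = 6378137 m. λ = x/R = 13.86660134°.
φ = 2·arctan(exp(y/R)) − 90° = 2·arctan(2.94720) − 90° = 52.51529998°.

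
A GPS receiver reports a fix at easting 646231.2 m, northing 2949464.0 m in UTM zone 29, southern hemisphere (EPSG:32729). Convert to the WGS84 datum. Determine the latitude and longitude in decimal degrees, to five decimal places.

lat -63.55270°, lon -6.05650°

Zone 29S: λ₀ = -9°, k₀ = 0.9996, false easting 500000 m, false northing 10000000 m.
Meridian distance M = (N − FN)/k₀ = -7053357.3 m.
Inverse transverse Mercator on WGS84 gives φ = -63.55270004°, λ = -6.05649979°.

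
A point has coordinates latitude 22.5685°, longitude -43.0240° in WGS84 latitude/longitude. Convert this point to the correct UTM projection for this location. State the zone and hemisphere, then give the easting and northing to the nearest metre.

Zone 23N: E 703170 m, N 2497099 m

Longitude -43.0240° lies in the 6° band [-48°, -42°), giving zone 23; latitude is north of the equator, so 23N.
Zone 23 central meridian λ₀ = 6×23 − 183 = -45°; Δλ = +1.9760°.
Transverse Mercator on WGS84 with k₀ = 0.9996 gives E = 703170.050 m, N = 2497099.073 m.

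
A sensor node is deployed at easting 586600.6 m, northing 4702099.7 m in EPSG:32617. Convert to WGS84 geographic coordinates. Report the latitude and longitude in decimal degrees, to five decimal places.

lat 42.46640°, lon -79.94660°

Zone 17N: λ₀ = -81°, k₀ = 0.9996, false easting 500000 m.
Meridian distance M = (N − FN)/k₀ = 4703981.3 m.
Inverse transverse Mercator on WGS84 gives φ = 42.46639989°, λ = -79.94659964°.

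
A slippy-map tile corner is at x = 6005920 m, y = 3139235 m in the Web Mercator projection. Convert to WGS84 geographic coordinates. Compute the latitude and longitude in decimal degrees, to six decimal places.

lat 27.126099°, lon 53.952097°

R = 6378137 m. λ = x/R = 53.95209731°.
φ = 2·arctan(exp(y/R)) − 90° = 2·arctan(1.63589) − 90° = 27.12609896°.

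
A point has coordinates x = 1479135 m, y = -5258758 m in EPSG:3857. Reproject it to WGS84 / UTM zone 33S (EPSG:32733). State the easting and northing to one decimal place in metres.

Web Mercator inverse (R = 6378137 m) → φ = -42.64939802°, λ = 13.28729578°.
UTM 33S forward: E = 359607.460 m, N = 5276695.898 m.

E 359607.5 m, N 5276695.9 m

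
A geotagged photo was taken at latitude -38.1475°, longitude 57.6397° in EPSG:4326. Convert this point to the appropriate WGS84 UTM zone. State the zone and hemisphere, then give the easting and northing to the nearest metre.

Zone 40S: E 556052 m, N 5777626 m

Longitude 57.6397° lies in the 6° band [54°, 60°), giving zone 40; latitude is south of the equator, so 40S.
Zone 40 central meridian λ₀ = 6×40 − 183 = 57°; Δλ = +0.6397°.
Transverse Mercator on WGS84 with k₀ = 0.9996 gives E = 556051.551 m, N = 5777626.061 m.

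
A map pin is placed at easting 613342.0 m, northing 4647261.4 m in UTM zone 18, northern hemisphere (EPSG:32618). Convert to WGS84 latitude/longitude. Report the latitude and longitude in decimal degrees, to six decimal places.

Zone 18N: λ₀ = -75°, k₀ = 0.9996, false easting 500000 m.
Meridian distance M = (N − FN)/k₀ = 4649121.0 m.
Inverse transverse Mercator on WGS84 gives φ = 41.96919983°, λ = -73.63209995°.

lat 41.969200°, lon -73.632100°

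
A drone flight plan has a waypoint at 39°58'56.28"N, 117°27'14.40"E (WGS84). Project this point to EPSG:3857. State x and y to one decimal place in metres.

Web Mercator is spherical with R = a = 6378137 m.
x = R·λ = 6378137 × 2.049959020 = 13074919.472 m.
y = R·ln tan(π/4 + φ/2) = 6378137 × 0.762506434 = 4863370.497 m.

x 13074919.5 m, y 4863370.5 m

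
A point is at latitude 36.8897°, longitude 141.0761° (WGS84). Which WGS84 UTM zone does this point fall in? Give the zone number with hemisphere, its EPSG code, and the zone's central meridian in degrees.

Zone 54N (EPSG:32654), central meridian 141°

UTM zone = ⌊(λ + 180)/6⌋ + 1; 141.0761° ∈ [138°, 144°) → zone 54.
Hemisphere: N (φ ≥ 0).
Central meridian λ₀ = 6×54 − 183 = 141°.
EPSG code: 32654.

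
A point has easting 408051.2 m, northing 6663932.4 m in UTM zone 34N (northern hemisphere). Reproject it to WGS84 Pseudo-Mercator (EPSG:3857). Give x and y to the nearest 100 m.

Unproject from UTM 34N (λ₀ = 21°) → φ = 60.10210014°, λ = 19.34629942°.
Web Mercator (R = 6378137 m): x = 2153620.200 m, y = 8422504.525 m.

x 2153600 m, y 8422500 m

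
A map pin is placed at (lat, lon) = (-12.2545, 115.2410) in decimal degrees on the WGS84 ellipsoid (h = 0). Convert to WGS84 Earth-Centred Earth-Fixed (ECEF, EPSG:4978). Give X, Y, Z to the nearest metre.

WGS84: a = 6378137 m, e² = 0.006694380; N(φ) = a/√(1−e²sin²φ) = 6379099.024 m.
X = (N+h)·cosφ·cosλ = -2658236.220 m; Y = (N+h)·cosφ·sinλ = 5638562.784 m; Z = (N(1−e²)+h)·sinφ = -1344927.846 m.

X -2658236 m, Y 5638563 m, Z -1344928 m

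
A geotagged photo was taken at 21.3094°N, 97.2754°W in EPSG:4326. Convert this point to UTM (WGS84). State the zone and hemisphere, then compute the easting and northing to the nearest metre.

Longitude -97.2754° lies in the 6° band [-102°, -96°), giving zone 14; latitude is north of the equator, so 14N.
Zone 14 central meridian λ₀ = 6×14 − 183 = -99°; Δλ = +1.7246°.
Transverse Mercator on WGS84 with k₀ = 0.9996 gives E = 678883.677 m, N = 2357368.968 m.

Zone 14N: E 678884 m, N 2357369 m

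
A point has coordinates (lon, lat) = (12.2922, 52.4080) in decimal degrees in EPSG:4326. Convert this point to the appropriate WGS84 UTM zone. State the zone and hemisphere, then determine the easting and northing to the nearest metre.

Longitude 12.2922° lies in the 6° band [12°, 18°), giving zone 33; latitude is north of the equator, so 33N.
Zone 33 central meridian λ₀ = 6×33 − 183 = 15°; Δλ = -2.7078°.
Transverse Mercator on WGS84 with k₀ = 0.9996 gives E = 315820.269 m, N = 5809868.386 m.

Zone 33N: E 315820 m, N 5809868 m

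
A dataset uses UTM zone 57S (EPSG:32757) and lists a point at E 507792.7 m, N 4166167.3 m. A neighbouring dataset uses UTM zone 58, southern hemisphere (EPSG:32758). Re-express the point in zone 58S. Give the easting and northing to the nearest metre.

UTM 57S → geographic: φ = -52.65439973°, λ = 159.11519994°.
UTM 58S (λ₀ = 165°) forward: E = 102107.918 m, N = 4149904.104 m.

E 102108 m, N 4149904 m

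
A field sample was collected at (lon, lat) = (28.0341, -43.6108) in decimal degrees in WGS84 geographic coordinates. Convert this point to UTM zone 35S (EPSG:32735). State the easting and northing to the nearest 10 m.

E 583450 m, N 5170830 m

Zone 35 central meridian λ₀ = 6×35 − 183 = 27°; Δλ = +1.0341°.
Transverse Mercator on WGS84 with k₀ = 0.9996 gives E = 583448.313 m, N = 5170833.814 m.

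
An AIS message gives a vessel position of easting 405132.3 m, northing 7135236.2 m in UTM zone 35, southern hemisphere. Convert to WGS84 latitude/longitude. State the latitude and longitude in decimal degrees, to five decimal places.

lat -25.89830°, lon 26.05290°

Zone 35S: λ₀ = 27°, k₀ = 0.9996, false easting 500000 m, false northing 10000000 m.
Meridian distance M = (N − FN)/k₀ = -2865910.2 m.
Inverse transverse Mercator on WGS84 gives φ = -25.89830023°, λ = 26.05290013°.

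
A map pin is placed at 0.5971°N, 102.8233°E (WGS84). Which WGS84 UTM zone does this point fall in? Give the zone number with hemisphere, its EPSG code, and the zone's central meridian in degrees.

Zone 48N (EPSG:32648), central meridian 105°

UTM zone = ⌊(λ + 180)/6⌋ + 1; 102.8233° ∈ [102°, 108°) → zone 48.
Hemisphere: N (φ ≥ 0).
Central meridian λ₀ = 6×48 − 183 = 105°.
EPSG code: 32648.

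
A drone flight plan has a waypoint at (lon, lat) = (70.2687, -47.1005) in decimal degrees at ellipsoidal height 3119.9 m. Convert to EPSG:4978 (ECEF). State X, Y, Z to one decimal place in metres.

X 1469152.9 m, Y 4096132.8 m, Z -4651662.9 m

WGS84: a = 6378137 m, e² = 0.006694380; N(φ) = a/√(1−e²sin²φ) = 6389624.339 m.
X = (N+h)·cosφ·cosλ = 1469152.922 m; Y = (N+h)·cosφ·sinλ = 4096132.836 m; Z = (N(1−e²)+h)·sinφ = -4651662.907 m.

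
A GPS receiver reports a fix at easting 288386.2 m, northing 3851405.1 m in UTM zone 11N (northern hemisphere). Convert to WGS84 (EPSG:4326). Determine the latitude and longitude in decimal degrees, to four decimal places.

lat 34.7829°, lon -119.3127°

Zone 11N: λ₀ = -117°, k₀ = 0.9996, false easting 500000 m.
Meridian distance M = (N − FN)/k₀ = 3852946.3 m.
Inverse transverse Mercator on WGS84 gives φ = 34.78290018°, λ = -119.31269993°.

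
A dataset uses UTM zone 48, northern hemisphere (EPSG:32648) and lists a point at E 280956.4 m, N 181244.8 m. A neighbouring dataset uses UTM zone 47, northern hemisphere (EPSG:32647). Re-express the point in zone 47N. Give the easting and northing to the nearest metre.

UTM 48N → geographic: φ = 1.63879999°, λ = 103.03109996°.
UTM 47N (λ₀ = 99°) forward: E = 948750.514 m, N = 181589.164 m.

E 948751 m, N 181589 m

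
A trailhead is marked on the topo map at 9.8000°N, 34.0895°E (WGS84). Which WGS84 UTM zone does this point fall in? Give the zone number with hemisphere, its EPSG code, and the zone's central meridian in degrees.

Zone 36N (EPSG:32636), central meridian 33°

UTM zone = ⌊(λ + 180)/6⌋ + 1; 34.0895° ∈ [30°, 36°) → zone 36.
Hemisphere: N (φ ≥ 0).
Central meridian λ₀ = 6×36 − 183 = 33°.
EPSG code: 32636.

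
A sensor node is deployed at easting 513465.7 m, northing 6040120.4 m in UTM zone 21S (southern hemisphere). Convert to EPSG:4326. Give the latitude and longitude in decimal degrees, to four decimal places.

Zone 21S: λ₀ = -57°, k₀ = 0.9996, false easting 500000 m, false northing 10000000 m.
Meridian distance M = (N − FN)/k₀ = -3961464.2 m.
Inverse transverse Mercator on WGS84 gives φ = -35.78290032°, λ = -56.85100034°.

lat -35.7829°, lon -56.8510°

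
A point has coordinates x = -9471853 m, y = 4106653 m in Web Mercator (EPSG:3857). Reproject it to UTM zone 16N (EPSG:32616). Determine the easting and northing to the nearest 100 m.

E 675500 m, N 3827900 m

Web Mercator inverse (R = 6378137 m) → φ = 34.57780114°, λ = -85.08710319°.
UTM 16N forward: E = 675458.528 m, N = 3827887.068 m.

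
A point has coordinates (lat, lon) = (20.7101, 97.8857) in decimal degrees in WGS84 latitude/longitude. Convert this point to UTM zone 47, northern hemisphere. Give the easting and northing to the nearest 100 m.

Zone 47 central meridian λ₀ = 6×47 − 183 = 99°; Δλ = -1.1143°.
Transverse Mercator on WGS84 with k₀ = 0.9996 gives E = 383964.466 m, N = 2290463.216 m.

E 384000 m, N 2290500 m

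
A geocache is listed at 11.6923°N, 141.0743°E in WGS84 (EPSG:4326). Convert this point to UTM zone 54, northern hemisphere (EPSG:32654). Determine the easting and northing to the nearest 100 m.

Zone 54 central meridian λ₀ = 6×54 − 183 = 141°; Δλ = +0.0743°.
Transverse Mercator on WGS84 with k₀ = 0.9996 gives E = 508097.290 m, N = 1292530.207 m.

E 508100 m, N 1292500 m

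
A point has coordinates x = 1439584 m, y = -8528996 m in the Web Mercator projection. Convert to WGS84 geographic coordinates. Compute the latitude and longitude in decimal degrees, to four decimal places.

R = 6378137 m. λ = x/R = 12.93200310°.
φ = 2·arctan(exp(y/R)) − 90° = 2·arctan(0.26257) − 90° = -60.57549791°.

lat -60.5755°, lon 12.9320°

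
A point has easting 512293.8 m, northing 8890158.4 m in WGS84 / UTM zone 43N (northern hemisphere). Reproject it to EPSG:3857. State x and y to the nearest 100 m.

x 8420100 m, y 15587700 m

Unproject from UTM 43N (λ₀ = 75°) → φ = 80.07619956°, λ = 75.63899913°.
Web Mercator (R = 6378137 m): x = 8420094.867 m, y = 15587745.012 m.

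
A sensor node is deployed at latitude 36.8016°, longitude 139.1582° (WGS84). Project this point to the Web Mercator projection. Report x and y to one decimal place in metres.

Web Mercator is spherical with R = a = 6378137 m.
x = R·λ = 6378137 × 2.428768771 = 15491019.964 m.
y = R·ln tan(π/4 + φ/2) = 6378137 × 0.691657822 = 4411488.348 m.

x 15491020.0 m, y 4411488.3 m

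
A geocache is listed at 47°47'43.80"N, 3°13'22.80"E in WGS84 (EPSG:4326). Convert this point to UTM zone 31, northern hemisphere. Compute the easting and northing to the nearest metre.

E 516700 m, N 5293595 m

Zone 31 central meridian λ₀ = 6×31 − 183 = 3°; Δλ = +0.2230°.
Transverse Mercator on WGS84 with k₀ = 0.9996 gives E = 516700.428 m, N = 5293595.380 m.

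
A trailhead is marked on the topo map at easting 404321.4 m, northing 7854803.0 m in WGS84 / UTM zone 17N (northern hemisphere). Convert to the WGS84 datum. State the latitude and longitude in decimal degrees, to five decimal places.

lat 70.77900°, lon -83.60470°

Zone 17N: λ₀ = -81°, k₀ = 0.9996, false easting 500000 m.
Meridian distance M = (N − FN)/k₀ = 7857946.2 m.
Inverse transverse Mercator on WGS84 gives φ = 70.77900014°, λ = -83.60470104°.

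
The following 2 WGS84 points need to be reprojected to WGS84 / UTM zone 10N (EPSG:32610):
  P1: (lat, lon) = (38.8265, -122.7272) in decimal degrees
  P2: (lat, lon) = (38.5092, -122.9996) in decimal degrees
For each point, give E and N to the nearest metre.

P1: E 523680 m, N 4297559 m; P2: E 500035 m, N 4262314 m

UTM zone 10N: λ₀ = -123°, k₀ = 0.9996.
P1 (38.8265°, -122.7272°) → (523679.831, 4297558.733) m.
P2 (38.5092°, -122.9996°) → (500034.875, 4262314.274) m.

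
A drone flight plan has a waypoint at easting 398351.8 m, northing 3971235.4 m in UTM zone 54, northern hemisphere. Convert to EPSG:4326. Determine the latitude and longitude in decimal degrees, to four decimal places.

lat 35.8801°, lon 139.8739°

Zone 54N: λ₀ = 141°, k₀ = 0.9996, false easting 500000 m.
Meridian distance M = (N − FN)/k₀ = 3972824.5 m.
Inverse transverse Mercator on WGS84 gives φ = 35.88009985°, λ = 139.87389991°.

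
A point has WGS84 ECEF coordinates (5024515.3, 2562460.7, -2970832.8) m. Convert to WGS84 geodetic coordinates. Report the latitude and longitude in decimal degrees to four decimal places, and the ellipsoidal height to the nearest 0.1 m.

lat -27.9358°, lon 27.0212°, h 1304.7 m

λ = atan2(Y, X) = 27.02120058°; p = √(X²+Y²) = 5640209.1 m.
Bowring's method on WGS84 (a = 6378137 m, b = 6356752.314 m) gives φ = -27.93579980°, h = 1304.660 m.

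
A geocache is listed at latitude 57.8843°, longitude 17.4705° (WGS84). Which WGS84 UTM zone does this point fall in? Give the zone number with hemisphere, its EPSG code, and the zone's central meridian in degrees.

Zone 33N (EPSG:32633), central meridian 15°

UTM zone = ⌊(λ + 180)/6⌋ + 1; 17.4705° ∈ [12°, 18°) → zone 33.
Hemisphere: N (φ ≥ 0).
Central meridian λ₀ = 6×33 − 183 = 15°.
EPSG code: 32633.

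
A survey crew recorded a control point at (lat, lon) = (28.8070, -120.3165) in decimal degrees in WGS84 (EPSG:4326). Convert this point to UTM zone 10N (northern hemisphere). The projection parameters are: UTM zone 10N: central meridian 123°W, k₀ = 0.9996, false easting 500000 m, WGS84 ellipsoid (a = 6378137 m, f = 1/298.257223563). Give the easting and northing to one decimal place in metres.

Zone 10 central meridian λ₀ = 6×10 − 183 = -123°; Δλ = +2.6835°.
Transverse Mercator on WGS84 with k₀ = 0.9996 gives E = 761908.419 m, N = 3189559.988 m.

E 761908.4 m, N 3189560.0 m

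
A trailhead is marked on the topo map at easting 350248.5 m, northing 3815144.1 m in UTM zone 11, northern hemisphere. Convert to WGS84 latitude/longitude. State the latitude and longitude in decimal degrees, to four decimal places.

lat 34.4670°, lon -118.6305°

Zone 11N: λ₀ = -117°, k₀ = 0.9996, false easting 500000 m.
Meridian distance M = (N − FN)/k₀ = 3816670.8 m.
Inverse transverse Mercator on WGS84 gives φ = 34.46700039°, λ = -118.63050027°.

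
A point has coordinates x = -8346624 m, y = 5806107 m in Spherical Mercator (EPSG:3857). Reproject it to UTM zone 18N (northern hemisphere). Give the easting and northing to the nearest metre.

E 501621 m, N 5111881 m

Web Mercator inverse (R = 6378137 m) → φ = 46.16050082°, λ = -74.97899910°.
UTM 18N forward: E = 501621.440 m, N = 5111880.700 m.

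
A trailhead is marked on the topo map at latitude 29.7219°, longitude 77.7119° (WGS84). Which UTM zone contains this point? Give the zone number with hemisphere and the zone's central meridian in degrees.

UTM zone = ⌊(λ + 180)/6⌋ + 1; 77.7119° ∈ [72°, 78°) → zone 43.
Hemisphere: N (φ ≥ 0).
Central meridian λ₀ = 6×43 − 183 = 75°.

Zone 43N, central meridian 75°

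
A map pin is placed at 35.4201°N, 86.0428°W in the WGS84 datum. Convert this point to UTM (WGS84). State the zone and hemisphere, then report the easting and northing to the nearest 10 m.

Zone 16N: E 586900 m, N 3920050 m

Longitude -86.0428° lies in the 6° band [-90°, -84°), giving zone 16; latitude is north of the equator, so 16N.
Zone 16 central meridian λ₀ = 6×16 − 183 = -87°; Δλ = +0.9572°.
Transverse Mercator on WGS84 with k₀ = 0.9996 gives E = 586898.656 m, N = 3920052.893 m.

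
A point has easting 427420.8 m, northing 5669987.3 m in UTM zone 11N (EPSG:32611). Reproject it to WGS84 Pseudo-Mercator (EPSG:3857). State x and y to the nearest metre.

Unproject from UTM 11N (λ₀ = -117°) → φ = 51.17670028°, λ = -118.03830047°.
Web Mercator (R = 6378137 m): x = -13139963.503 m, y = 6652609.676 m.

x -13139964 m, y 6652610 m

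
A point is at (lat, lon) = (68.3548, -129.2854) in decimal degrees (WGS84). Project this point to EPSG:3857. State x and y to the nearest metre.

Web Mercator is spherical with R = a = 6378137 m.
x = R·λ = 6378137 × -2.256455905 = -14391984.895 m.
y = R·ln tan(π/4 + φ/2) = 6378137 × 1.654597263 = 10553248.024 m.

x -14391985 m, y 10553248 m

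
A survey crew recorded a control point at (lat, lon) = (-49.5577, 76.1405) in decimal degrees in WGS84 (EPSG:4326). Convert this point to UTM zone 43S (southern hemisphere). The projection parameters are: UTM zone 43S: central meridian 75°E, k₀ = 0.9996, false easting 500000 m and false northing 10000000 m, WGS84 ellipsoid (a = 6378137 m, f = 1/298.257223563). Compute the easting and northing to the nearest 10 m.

E 582480 m, N 4509920 m

Zone 43 central meridian λ₀ = 6×43 − 183 = 75°; Δλ = +1.1405°.
Transverse Mercator on WGS84 with k₀ = 0.9996 gives E = 582482.852 m, N = 4509919.532 m.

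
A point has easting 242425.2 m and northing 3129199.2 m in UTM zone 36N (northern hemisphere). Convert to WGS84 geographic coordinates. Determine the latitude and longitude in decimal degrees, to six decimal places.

Zone 36N: λ₀ = 33°, k₀ = 0.9996, false easting 500000 m.
Meridian distance M = (N − FN)/k₀ = 3130451.4 m.
Inverse transverse Mercator on WGS84 gives φ = 28.26360040°, λ = 30.37439957°.

lat 28.263600°, lon 30.374400°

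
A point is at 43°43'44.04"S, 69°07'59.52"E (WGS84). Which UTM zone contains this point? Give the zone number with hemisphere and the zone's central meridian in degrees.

Zone 42S, central meridian 69°

UTM zone = ⌊(λ + 180)/6⌋ + 1; 69.1332° ∈ [66°, 72°) → zone 42.
Hemisphere: S (φ < 0).
Central meridian λ₀ = 6×42 − 183 = 69°.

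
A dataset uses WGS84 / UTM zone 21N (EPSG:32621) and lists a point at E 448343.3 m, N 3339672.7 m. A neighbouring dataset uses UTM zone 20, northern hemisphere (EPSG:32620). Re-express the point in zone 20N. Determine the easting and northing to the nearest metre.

UTM 21N → geographic: φ = 30.18739981°, λ = -57.53660011°.
UTM 20N (λ₀ = -63°) forward: E = 1026336.198 m, N = 3352193.342 m.

E 1026336 m, N 3352193 m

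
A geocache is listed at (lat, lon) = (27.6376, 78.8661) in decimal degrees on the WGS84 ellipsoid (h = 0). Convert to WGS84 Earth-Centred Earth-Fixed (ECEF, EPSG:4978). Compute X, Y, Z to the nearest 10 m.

X 1091890 m, Y 5548040 m, Z 2940990 m

WGS84: a = 6378137 m, e² = 0.006694380; N(φ) = a/√(1−e²sin²φ) = 6382735.862 m.
X = (N+h)·cosφ·cosλ = 1091890.840 m; Y = (N+h)·cosφ·sinλ = 5548036.595 m; Z = (N(1−e²)+h)·sinφ = 2940986.790 m.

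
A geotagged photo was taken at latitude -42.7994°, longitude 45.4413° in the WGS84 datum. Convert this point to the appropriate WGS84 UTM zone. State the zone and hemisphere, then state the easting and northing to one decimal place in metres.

Longitude 45.4413° lies in the 6° band [42°, 48°), giving zone 38; latitude is south of the equator, so 38S.
Zone 38 central meridian λ₀ = 6×38 − 183 = 45°; Δλ = +0.4413°.
Transverse Mercator on WGS84 with k₀ = 0.9996 gives E = 536086.455 m, N = 5261366.678 m.

Zone 38S: E 536086.5 m, N 5261366.7 m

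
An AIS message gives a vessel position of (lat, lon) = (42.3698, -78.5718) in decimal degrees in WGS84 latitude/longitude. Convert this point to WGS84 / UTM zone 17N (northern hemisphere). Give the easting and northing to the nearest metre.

E 699935 m, N 4693692 m

Zone 17 central meridian λ₀ = 6×17 − 183 = -81°; Δλ = +2.4282°.
Transverse Mercator on WGS84 with k₀ = 0.9996 gives E = 699934.809 m, N = 4693692.041 m.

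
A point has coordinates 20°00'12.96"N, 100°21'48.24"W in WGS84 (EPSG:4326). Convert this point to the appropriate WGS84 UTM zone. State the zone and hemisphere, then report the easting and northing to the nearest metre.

Longitude -100.3634° lies in the 6° band [-102°, -96°), giving zone 14; latitude is north of the equator, so 14N.
Zone 14 central meridian λ₀ = 6×14 − 183 = -99°; Δλ = -1.3634°.
Transverse Mercator on WGS84 with k₀ = 0.9996 gives E = 357374.095 m, N = 2212460.252 m.

Zone 14N: E 357374 m, N 2212460 m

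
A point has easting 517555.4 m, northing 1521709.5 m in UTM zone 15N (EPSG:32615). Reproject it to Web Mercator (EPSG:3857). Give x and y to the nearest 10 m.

x -10334630 m, y 1547230 m

Unproject from UTM 15N (λ₀ = -93°) → φ = 13.76470031°, λ = -92.83760019°.
Web Mercator (R = 6378137 m): x = -10334634.379 m, y = 1547234.966 m.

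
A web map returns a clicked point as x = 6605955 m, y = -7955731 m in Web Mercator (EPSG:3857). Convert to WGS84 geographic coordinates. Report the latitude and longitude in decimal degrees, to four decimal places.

lat -57.9448°, lon 59.3423°

R = 6378137 m. λ = x/R = 59.34230343°.
φ = 2·arctan(exp(y/R)) − 90° = 2·arctan(0.28727) − 90° = -57.94480159°.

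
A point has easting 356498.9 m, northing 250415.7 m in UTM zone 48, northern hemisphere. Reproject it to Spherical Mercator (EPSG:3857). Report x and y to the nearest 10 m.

Unproject from UTM 48N (λ₀ = 105°) → φ = 2.26499963°, λ = 103.70949978°.
Web Mercator (R = 6378137 m): x = 11544888.706 m, y = 252204.303 m.

x 11544890 m, y 252200 m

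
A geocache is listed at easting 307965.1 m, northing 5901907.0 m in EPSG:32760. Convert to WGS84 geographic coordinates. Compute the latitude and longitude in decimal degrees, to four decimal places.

Zone 60S: λ₀ = 177°, k₀ = 0.9996, false easting 500000 m, false northing 10000000 m.
Meridian distance M = (N − FN)/k₀ = -4099732.9 m.
Inverse transverse Mercator on WGS84 gives φ = -37.00939974°, λ = 174.84160025°.

lat -37.0094°, lon 174.8416°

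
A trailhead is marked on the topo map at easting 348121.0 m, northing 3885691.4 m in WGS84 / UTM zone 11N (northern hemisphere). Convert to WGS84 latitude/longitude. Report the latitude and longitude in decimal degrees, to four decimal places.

lat 35.1026°, lon -118.6664°

Zone 11N: λ₀ = -117°, k₀ = 0.9996, false easting 500000 m.
Meridian distance M = (N − FN)/k₀ = 3887246.3 m.
Inverse transverse Mercator on WGS84 gives φ = 35.10260016°, λ = -118.66639979°.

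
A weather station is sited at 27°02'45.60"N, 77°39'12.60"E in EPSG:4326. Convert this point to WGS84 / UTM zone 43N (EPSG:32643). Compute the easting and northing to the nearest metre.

Zone 43 central meridian λ₀ = 6×43 − 183 = 75°; Δλ = +2.6535°.
Transverse Mercator on WGS84 with k₀ = 0.9996 gives E = 763215.868 m, N = 2994302.941 m.

E 763216 m, N 2994303 m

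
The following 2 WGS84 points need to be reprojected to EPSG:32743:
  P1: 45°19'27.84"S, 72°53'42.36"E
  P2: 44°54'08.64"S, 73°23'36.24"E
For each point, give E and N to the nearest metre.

P1: E 335041 m, N 4978857 m; P2: E 373160 m, N 5026636 m

UTM zone 43S: λ₀ = 75°, k₀ = 0.9996.
P1 (-45.3244°, 72.8951°) → (335040.858, 4978856.667) m.
P2 (-44.9024°, 73.3934°) → (373160.474, 5026636.146) m.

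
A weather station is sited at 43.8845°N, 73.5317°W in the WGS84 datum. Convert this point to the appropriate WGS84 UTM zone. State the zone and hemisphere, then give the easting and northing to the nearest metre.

Zone 18N: E 617948 m, N 4860092 m

Longitude -73.5317° lies in the 6° band [-78°, -72°), giving zone 18; latitude is north of the equator, so 18N.
Zone 18 central meridian λ₀ = 6×18 − 183 = -75°; Δλ = +1.4683°.
Transverse Mercator on WGS84 with k₀ = 0.9996 gives E = 617948.298 m, N = 4860092.409 m.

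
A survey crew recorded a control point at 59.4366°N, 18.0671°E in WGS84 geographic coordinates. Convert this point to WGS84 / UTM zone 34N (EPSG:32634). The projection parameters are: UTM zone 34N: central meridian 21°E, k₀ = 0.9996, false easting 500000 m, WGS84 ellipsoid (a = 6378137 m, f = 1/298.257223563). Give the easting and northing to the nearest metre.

E 333671 m, N 6592336 m

Zone 34 central meridian λ₀ = 6×34 − 183 = 21°; Δλ = -2.9329°.
Transverse Mercator on WGS84 with k₀ = 0.9996 gives E = 333671.257 m, N = 6592336.171 m.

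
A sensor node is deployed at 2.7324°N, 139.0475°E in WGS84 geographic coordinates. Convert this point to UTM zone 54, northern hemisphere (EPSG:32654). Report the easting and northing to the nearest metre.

E 282939 m, N 302191 m

Zone 54 central meridian λ₀ = 6×54 − 183 = 141°; Δλ = -1.9525°.
Transverse Mercator on WGS84 with k₀ = 0.9996 gives E = 282938.890 m, N = 302190.958 m.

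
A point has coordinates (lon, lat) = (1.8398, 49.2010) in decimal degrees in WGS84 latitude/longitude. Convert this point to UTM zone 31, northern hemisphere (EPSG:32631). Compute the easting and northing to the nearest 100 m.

E 415500 m, N 5450400 m

Zone 31 central meridian λ₀ = 6×31 − 183 = 3°; Δλ = -1.1602°.
Transverse Mercator on WGS84 with k₀ = 0.9996 gives E = 415482.878 m, N = 5450448.205 m.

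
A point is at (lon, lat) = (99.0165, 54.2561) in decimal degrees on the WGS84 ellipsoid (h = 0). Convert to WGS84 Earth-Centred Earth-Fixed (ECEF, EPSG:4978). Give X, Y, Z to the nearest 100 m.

WGS84: a = 6378137 m, e² = 0.006694380; N(φ) = a/√(1−e²sin²φ) = 6392247.303 m.
X = (N+h)·cosφ·cosλ = -585206.525 m; Y = (N+h)·cosφ·sinλ = 3687974.471 m; Z = (N(1−e²)+h)·sinφ = 5153447.537 m.

X -585200 m, Y 3688000 m, Z 5153400 m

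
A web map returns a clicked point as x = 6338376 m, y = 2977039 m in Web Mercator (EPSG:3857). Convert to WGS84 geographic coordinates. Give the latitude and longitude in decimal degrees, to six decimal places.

R = 6378137 m. λ = x/R = 56.93860037°.
φ = 2·arctan(exp(y/R)) − 90° = 2·arctan(1.59481) − 90° = 25.82189867°.

lat 25.821899°, lon 56.938600°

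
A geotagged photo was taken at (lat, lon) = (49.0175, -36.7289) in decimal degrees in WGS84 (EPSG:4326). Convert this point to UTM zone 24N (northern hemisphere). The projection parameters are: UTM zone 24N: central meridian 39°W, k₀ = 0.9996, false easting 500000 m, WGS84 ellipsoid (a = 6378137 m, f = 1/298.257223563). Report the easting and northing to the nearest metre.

Zone 24 central meridian λ₀ = 6×24 − 183 = -39°; Δλ = +2.2711°.
Transverse Mercator on WGS84 with k₀ = 0.9996 gives E = 666049.748 m, N = 5431886.158 m.

E 666050 m, N 5431886 m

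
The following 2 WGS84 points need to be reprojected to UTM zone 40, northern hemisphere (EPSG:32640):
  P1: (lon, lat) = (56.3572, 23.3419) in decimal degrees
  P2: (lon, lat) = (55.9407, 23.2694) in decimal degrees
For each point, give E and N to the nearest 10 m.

UTM zone 40N: λ₀ = 57°, k₀ = 0.9996.
P1 (23.3419°, 56.3572°) → (434291.003, 2581514.862) m.
P2 (23.2694°, 55.9407°) → (391653.675, 2573738.479) m.

P1: E 434290 m, N 2581510 m; P2: E 391650 m, N 2573740 m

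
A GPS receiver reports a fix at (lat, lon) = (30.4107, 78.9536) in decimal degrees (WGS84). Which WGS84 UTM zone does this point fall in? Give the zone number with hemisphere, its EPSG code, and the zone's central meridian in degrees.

UTM zone = ⌊(λ + 180)/6⌋ + 1; 78.9536° ∈ [78°, 84°) → zone 44.
Hemisphere: N (φ ≥ 0).
Central meridian λ₀ = 6×44 − 183 = 81°.
EPSG code: 32644.

Zone 44N (EPSG:32644), central meridian 81°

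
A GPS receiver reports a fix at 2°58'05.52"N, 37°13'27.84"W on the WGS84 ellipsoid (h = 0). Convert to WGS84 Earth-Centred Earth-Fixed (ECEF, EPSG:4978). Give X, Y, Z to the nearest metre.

X 5071966 m, Y -3853237 m, Z 328063 m

WGS84: a = 6378137 m, e² = 0.006694380; N(φ) = a/√(1−e²sin²φ) = 6378194.244 m.
X = (N+h)·cosφ·cosλ = 5071966.306 m; Y = (N+h)·cosφ·sinλ = -3853237.456 m; Z = (N(1−e²)+h)·sinφ = 328062.726 m.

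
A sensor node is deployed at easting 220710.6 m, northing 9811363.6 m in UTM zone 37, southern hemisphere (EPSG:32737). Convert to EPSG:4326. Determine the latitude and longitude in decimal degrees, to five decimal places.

lat -1.70500°, lon 36.48980°

Zone 37S: λ₀ = 39°, k₀ = 0.9996, false easting 500000 m, false northing 10000000 m.
Meridian distance M = (N − FN)/k₀ = -188711.9 m.
Inverse transverse Mercator on WGS84 gives φ = -1.70499993°, λ = 36.48979980°.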